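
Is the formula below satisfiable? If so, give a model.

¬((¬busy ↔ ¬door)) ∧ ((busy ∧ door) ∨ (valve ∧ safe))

safe: True, valve: True, busy: False, door: True

  ¬((¬busy ↔ ¬door)) = True
    ¬busy ↔ ¬door = False
      ¬busy = True
      ¬door = False
  (busy ∧ door) ∨ (valve ∧ safe) = True
    busy ∧ door = False
    valve ∧ safe = True
Both conjuncts True, so the formula holds.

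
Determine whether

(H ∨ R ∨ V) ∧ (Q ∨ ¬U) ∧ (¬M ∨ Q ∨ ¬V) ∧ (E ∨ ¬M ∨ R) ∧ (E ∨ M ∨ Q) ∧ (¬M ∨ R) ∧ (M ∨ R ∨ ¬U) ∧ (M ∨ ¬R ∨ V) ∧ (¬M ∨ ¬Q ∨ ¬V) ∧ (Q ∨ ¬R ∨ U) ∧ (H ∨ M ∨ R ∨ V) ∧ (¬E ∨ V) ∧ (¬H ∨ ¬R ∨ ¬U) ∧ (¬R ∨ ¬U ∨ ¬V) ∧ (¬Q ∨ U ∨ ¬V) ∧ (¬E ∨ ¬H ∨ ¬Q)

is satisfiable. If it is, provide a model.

Set U = True.
  then (Q ∨ ¬U) forces Q = True.
Try H = True:
  (¬H ∨ ¬R ∨ ¬U) forces R = False.
  (¬M ∨ R) forces M = False.
  clause (M ∨ R ∨ ¬U) is falsified — backtrack.
So H = False.
Try V = True:
  (¬M ∨ ¬Q ∨ ¬V) forces M = False.
  (M ∨ R ∨ ¬U) forces R = True.
  clause (¬R ∨ ¬U ∨ ¬V) is falsified — backtrack.
So V = False.
  then (H ∨ R ∨ V) forces R = True.
  then (M ∨ ¬R ∨ V) forces M = True.
  then (¬E ∨ V) forces E = False.
All clauses satisfied.

U=T, H=F, Q=T, V=F, E=F, R=T, M=T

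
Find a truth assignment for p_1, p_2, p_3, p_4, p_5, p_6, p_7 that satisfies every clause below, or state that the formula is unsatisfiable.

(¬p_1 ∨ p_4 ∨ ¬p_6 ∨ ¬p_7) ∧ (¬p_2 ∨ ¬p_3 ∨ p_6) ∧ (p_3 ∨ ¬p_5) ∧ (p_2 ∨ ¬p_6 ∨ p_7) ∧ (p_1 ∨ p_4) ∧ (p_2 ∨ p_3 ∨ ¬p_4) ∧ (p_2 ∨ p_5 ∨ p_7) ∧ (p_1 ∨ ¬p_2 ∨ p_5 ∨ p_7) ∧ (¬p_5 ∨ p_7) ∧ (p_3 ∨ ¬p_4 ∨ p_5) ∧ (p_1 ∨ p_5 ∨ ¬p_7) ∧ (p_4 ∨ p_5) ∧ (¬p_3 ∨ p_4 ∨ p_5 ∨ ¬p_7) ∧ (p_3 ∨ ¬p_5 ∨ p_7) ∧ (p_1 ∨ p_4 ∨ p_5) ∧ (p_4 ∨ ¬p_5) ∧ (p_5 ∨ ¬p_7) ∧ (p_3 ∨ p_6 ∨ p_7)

p_1 = True; p_2 = True; p_3 = True; p_4 = True; p_5 = False; p_6 = True; p_7 = False

Set p_1 = True.
Set p_2 = True.
Set p_3 = True.
  then (¬p_2 ∨ ¬p_3 ∨ p_6) forces p_6 = True.
Try p_4 = False:
  (¬p_1 ∨ p_4 ∨ ¬p_6 ∨ ¬p_7) forces p_7 = False.
  (¬p_5 ∨ p_7) forces p_5 = False.
  clause (p_4 ∨ p_5) is falsified — backtrack.
So p_4 = True.
Set p_5 = False.
  then (p_5 ∨ ¬p_7) forces p_7 = False.
All clauses satisfied.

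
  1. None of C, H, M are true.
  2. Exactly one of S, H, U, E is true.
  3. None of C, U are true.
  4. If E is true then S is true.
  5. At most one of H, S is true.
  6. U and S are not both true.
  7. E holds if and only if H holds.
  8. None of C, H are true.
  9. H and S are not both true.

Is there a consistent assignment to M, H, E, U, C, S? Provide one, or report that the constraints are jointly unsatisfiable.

M: False, H: False, E: False, U: False, C: False, S: True

  (1) {C, H, M}: 0 true — none ✓
  (2) {S, H, U, E}: 1 true — exactly one ✓
  (3) {C, U}: 0 true — none ✓
  (4) E=F ⇒ S: vacuous ✓
  (5) {H, S}: 1 true — at most one ✓
  (6) U=F, S=T — not both ✓
  (7) E=F, H=F — same ✓
  (8) {C, H}: 0 true — none ✓
  (9) H=F, S=T — not both ✓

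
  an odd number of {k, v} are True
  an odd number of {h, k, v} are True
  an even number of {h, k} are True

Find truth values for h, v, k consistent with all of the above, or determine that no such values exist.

h: False; v: True; k: False

{k, v}: 1 true → odd ✓
{h, k, v}: 1 true → odd ✓
{h, k}: 0 true → even ✓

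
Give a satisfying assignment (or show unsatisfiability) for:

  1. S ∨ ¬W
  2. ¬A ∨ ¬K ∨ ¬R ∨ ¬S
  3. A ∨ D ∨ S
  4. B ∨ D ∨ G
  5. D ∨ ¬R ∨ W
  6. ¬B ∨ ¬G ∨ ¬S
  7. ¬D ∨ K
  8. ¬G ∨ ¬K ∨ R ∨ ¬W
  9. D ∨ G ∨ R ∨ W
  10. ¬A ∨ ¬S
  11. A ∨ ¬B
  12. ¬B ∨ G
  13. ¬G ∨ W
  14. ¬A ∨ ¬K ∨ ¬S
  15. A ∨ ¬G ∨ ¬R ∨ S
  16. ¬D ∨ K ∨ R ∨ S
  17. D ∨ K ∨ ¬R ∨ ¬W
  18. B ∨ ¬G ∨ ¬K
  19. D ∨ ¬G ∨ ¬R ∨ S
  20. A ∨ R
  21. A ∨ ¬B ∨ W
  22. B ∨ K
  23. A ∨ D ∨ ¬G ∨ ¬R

Set K = True.
Try G = True:
  (¬G ∨ W) forces W = True.
  (S ∨ ¬W) forces S = True.
  (¬B ∨ ¬G ∨ ¬S) forces B = False.
  clause (B ∨ ¬G ∨ ¬K) is falsified — backtrack.
So G = False.
  then (¬B ∨ G) forces B = False.
  then (B ∨ D ∨ G) forces D = True.
Set S = False.
  then (S ∨ ¬W) forces W = False.
Set A = True.
Set R = True.
All clauses satisfied.

K = True, G = False, B = False, S = False, D = True, A = True, W = False, R = True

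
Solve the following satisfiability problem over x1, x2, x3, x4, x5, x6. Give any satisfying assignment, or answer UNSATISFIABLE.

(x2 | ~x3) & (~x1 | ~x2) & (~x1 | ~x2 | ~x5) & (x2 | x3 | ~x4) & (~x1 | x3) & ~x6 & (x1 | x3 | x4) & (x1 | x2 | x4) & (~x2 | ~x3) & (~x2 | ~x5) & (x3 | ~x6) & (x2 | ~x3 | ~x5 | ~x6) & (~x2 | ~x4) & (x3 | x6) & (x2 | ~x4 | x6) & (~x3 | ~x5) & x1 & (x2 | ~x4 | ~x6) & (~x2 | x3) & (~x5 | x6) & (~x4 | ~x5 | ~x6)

Unsatisfiable — no assignment works.

Case x1 = True:
  (~x1 | ~x2) forces x2 = False.
  (x2 | ~x3) forces x3 = False.
  Clause (~x1 | x3) is falsified — contradiction.
Case x1 = False:
  Clause (x1) is falsified — contradiction.
Both cases fail, so the formula is unsatisfiable.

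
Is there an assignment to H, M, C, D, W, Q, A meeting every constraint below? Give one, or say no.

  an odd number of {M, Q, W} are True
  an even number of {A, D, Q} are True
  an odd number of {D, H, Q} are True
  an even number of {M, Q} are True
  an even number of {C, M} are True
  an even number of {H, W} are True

H = True, M = False, C = False, D = False, W = True, Q = False, A = False

{M, Q, W}: 1 true → odd ✓
{A, D, Q}: 0 true → even ✓
{D, H, Q}: 1 true → odd ✓
{M, Q}: 0 true → even ✓
{C, M}: 0 true → even ✓
{H, W}: 2 true → even ✓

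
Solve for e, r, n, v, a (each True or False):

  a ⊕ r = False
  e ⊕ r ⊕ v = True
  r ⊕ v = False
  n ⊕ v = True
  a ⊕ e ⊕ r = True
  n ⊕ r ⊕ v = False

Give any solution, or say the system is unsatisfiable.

e = True, r = True, n = False, v = True, a = True

a ⊕ r = T ⊕ T = False ✓
e ⊕ r ⊕ v = T ⊕ T ⊕ T = True ✓
r ⊕ v = T ⊕ T = False ✓
n ⊕ v = F ⊕ T = True ✓
a ⊕ e ⊕ r = T ⊕ T ⊕ T = True ✓
n ⊕ r ⊕ v = F ⊕ T ⊕ T = False ✓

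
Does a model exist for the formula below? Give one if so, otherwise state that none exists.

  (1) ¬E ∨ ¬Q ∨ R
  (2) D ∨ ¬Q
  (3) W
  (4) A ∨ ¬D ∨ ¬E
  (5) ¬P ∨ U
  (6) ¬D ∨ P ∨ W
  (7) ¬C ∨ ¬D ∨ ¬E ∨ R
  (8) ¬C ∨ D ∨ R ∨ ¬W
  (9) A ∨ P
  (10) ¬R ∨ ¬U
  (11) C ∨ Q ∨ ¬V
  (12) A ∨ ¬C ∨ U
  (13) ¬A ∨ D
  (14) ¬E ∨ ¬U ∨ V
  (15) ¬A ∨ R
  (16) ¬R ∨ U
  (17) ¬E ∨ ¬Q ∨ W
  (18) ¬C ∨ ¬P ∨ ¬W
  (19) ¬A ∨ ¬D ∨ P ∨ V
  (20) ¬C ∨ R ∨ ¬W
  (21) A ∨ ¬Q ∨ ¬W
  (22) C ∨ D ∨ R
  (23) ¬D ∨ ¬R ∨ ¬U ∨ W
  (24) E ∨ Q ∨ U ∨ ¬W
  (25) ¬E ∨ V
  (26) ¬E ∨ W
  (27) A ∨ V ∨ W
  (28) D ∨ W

Unit clause (W) forces W = True.
Try P = False:
  (A ∨ P) forces A = True.
  (¬A ∨ D) forces D = True.
  (¬A ∨ R) forces R = True.
  (¬R ∨ ¬U) forces U = False.
  clause (¬R ∨ U) is falsified — backtrack.
So P = True.
  then (¬P ∨ U) forces U = True.
  then (¬R ∨ ¬U) forces R = False.
  then (¬A ∨ R) forces A = False.
  then (¬C ∨ ¬P ∨ ¬W) forces C = False.
  then (A ∨ ¬Q ∨ ¬W) forces Q = False.
  then (C ∨ D ∨ R) forces D = True.
  then (A ∨ ¬D ∨ ¬E) forces E = False.
  then (C ∨ Q ∨ ¬V) forces V = False.
All clauses satisfied.

P: True; C: False; R: False; E: False; Q: False; W: True; A: False; V: False; D: True; U: True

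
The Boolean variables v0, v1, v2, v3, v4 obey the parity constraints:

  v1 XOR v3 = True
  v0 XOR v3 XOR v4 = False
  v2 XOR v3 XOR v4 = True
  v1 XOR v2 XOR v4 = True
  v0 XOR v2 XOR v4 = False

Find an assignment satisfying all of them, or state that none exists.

UNSATISFIABLE

Adding constraints 1, 3, 4 mod 2: every variable appears an even number of times on the left, so the left side is 0.
But the right sides sum to 1 (mod 2). 0 ≠ 1 — the system is inconsistent.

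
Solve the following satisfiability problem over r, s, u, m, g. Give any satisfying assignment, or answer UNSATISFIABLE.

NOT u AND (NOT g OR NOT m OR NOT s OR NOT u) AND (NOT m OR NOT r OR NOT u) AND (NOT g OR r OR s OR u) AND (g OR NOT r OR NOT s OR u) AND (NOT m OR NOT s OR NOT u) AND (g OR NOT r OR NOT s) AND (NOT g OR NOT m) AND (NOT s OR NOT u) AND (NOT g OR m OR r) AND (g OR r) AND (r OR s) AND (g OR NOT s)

r: True; s: True; u: False; m: False; g: True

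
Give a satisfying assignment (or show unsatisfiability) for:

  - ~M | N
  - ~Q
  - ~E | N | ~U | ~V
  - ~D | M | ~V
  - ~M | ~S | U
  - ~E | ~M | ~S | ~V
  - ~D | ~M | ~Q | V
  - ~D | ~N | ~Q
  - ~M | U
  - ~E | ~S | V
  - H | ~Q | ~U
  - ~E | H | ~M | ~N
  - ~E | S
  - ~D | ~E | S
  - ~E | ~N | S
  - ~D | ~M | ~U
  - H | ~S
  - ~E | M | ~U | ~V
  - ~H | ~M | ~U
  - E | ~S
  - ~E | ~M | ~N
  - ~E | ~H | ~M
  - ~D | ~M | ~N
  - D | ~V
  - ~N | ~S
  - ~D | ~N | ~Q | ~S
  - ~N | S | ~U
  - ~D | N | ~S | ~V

Unit clause (~Q) forces Q = False.
Try V = True:
  (D | ~V) forces D = True.
  (~D | M | ~V) forces M = True.
  (~M | N) forces N = True.
  clause (~D | ~M | ~N) is falsified — backtrack.
So V = False.
Set M = False.
Set U = True.
Set S = False.
  then (~E | S) forces E = False.
  then (~N | S | ~U) forces N = False.
Set H = False.
Set D = True.
All clauses satisfied.

V = False; M = False; U = True; S = False; Q = False; N = False; H = False; E = False; D = True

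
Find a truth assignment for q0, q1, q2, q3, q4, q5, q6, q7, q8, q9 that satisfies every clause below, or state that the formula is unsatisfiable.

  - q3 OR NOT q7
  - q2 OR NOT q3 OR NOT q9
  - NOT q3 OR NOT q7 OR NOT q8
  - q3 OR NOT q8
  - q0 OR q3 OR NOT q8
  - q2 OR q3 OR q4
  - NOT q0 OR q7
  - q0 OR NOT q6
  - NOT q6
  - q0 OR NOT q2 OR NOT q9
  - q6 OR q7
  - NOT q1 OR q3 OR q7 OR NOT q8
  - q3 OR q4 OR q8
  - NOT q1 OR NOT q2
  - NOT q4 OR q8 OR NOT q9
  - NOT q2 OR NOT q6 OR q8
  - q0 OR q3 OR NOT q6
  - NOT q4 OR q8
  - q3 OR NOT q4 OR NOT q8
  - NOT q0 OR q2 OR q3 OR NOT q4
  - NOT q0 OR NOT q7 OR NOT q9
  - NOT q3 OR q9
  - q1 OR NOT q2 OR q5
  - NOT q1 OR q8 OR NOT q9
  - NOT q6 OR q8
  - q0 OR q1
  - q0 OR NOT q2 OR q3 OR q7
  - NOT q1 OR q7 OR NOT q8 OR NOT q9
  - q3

Case q3 = True:
  (NOT q6) forces q6 = False.
  (q6 OR q7) forces q7 = True.
  (NOT q3 OR NOT q7 OR NOT q8) forces q8 = False.
  (NOT q4 OR q8) forces q4 = False.
  (NOT q3 OR q9) forces q9 = True.
  (q2 OR NOT q3 OR NOT q9) forces q2 = True.
  (q0 OR NOT q2 OR NOT q9) forces q0 = True.
  Clause (NOT q0 OR NOT q7 OR NOT q9) is falsified — contradiction.
Case q3 = False:
  Clause (q3) is falsified — contradiction.
Both cases fail, so the formula is unsatisfiable.

Unsatisfiable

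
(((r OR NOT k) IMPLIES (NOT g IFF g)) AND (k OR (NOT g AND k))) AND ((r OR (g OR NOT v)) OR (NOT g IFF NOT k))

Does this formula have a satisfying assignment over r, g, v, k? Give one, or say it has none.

r=F, g=F, v=F, k=T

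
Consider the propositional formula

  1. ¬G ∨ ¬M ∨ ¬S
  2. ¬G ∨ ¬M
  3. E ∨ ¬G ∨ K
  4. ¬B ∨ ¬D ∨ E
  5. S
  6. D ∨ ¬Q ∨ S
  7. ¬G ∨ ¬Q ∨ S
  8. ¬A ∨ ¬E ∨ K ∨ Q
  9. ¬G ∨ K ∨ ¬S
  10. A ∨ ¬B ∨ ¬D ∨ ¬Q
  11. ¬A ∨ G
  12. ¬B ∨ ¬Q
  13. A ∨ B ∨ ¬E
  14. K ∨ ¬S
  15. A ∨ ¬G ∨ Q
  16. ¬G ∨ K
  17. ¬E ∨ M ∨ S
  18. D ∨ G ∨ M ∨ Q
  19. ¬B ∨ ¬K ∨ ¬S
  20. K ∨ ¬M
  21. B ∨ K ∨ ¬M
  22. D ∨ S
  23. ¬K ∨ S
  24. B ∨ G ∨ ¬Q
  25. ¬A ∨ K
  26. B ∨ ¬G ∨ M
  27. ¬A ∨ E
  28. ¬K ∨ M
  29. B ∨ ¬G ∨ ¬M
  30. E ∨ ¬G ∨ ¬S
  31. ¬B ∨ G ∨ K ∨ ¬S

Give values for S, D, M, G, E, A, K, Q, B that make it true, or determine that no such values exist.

Unit clause (S) forces S = True.
In (K ∨ ¬S) only K is left, so K = True.
In (¬B ∨ ¬K ∨ ¬S) only ¬B is left, so B = False.
In (¬K ∨ M) only M is left, so M = True.
In (B ∨ ¬G ∨ ¬M) only ¬G is left, so G = False.
In (¬A ∨ G) only ¬A is left, so A = False.
In (A ∨ B ∨ ¬E) only ¬E is left, so E = False.
In (B ∨ G ∨ ¬Q) only ¬Q is left, so Q = False.
Set D = True.
All clauses satisfied.

S: True, D: True, M: True, G: False, E: False, A: False, K: True, Q: False, B: False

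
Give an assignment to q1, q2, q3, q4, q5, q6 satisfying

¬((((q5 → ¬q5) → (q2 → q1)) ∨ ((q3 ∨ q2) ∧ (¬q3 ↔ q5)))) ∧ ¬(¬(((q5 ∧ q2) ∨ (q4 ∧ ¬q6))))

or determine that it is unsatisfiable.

q1: False; q2: True; q3: False; q4: True; q5: False; q6: False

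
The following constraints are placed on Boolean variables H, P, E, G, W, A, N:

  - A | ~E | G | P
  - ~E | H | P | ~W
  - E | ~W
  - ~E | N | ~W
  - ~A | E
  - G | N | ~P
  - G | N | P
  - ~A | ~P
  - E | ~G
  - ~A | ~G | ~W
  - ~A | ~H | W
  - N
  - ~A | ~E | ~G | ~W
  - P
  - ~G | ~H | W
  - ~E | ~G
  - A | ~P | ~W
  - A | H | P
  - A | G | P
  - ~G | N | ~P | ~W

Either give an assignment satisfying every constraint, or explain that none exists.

H = True, P = True, E = False, G = False, W = False, A = False, N = True

Unit clause (N) forces N = True.
Unit clause (P) forces P = True.
In (~A | ~P) only ~A is left, so A = False.
In (A | ~P | ~W) only ~W is left, so W = False.
Set H = True.
  then (~G | ~H | W) forces G = False.
Set E = False.
All clauses satisfied.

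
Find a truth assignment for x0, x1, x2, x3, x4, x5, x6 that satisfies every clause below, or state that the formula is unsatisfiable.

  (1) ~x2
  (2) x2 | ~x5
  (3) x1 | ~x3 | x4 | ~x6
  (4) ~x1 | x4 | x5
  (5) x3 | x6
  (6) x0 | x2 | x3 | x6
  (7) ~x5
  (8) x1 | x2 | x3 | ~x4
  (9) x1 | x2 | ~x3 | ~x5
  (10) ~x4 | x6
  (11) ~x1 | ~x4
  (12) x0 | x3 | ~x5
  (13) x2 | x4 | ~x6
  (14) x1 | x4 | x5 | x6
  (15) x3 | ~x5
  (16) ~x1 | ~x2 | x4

x0: False; x1: False; x2: False; x3: True; x4: True; x5: False; x6: True

Unit clause (~x2) forces x2 = False.
In (x2 | ~x5) only ~x5 is left, so x5 = False.
Set x0 = False.
Try x1 = True:
  (~x1 | x4 | x5) forces x4 = True.
  clause (~x1 | ~x4) is falsified — backtrack.
So x1 = False.
Set x3 = True.
Set x4 = True.
  then (~x4 | x6) forces x6 = True.
All clauses satisfied.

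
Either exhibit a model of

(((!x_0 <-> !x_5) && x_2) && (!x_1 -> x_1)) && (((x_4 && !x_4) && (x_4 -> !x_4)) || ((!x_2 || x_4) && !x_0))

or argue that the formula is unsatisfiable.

x_0 = False, x_1 = True, x_2 = True, x_4 = True, x_5 = False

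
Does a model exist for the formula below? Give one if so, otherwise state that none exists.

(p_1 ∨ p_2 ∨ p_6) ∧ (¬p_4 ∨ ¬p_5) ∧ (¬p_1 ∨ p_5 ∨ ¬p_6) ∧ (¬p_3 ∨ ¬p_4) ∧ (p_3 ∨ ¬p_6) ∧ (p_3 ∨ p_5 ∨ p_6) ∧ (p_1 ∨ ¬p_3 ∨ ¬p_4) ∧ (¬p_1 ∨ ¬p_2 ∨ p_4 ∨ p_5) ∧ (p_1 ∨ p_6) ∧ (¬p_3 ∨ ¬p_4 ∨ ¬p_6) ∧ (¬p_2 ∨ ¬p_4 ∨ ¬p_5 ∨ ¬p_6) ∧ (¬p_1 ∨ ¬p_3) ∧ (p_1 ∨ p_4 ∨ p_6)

p_1 = False; p_2 = True; p_3 = True; p_4 = False; p_5 = True; p_6 = True

Set p_1 = False.
  then (p_1 ∨ p_6) forces p_6 = True.
  then (p_3 ∨ ¬p_6) forces p_3 = True.
  then (p_1 ∨ ¬p_3 ∨ ¬p_4) forces p_4 = False.
Set p_2 = True.
Set p_5 = True.
All clauses satisfied.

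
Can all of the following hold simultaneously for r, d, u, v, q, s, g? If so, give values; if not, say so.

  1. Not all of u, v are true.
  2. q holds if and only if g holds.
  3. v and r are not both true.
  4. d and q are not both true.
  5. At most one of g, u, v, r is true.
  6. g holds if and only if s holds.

r = False; d = False; u = False; v = False; q = False; s = False; g = False

  (1) {u, v}: 0/2 true — not all ✓
  (2) q=F, g=F — same ✓
  (3) v=F, r=F — not both ✓
  (4) d=F, q=F — not both ✓
  (5) {g, u, v, r}: 0 true — at most one ✓
  (6) g=F, s=F — same ✓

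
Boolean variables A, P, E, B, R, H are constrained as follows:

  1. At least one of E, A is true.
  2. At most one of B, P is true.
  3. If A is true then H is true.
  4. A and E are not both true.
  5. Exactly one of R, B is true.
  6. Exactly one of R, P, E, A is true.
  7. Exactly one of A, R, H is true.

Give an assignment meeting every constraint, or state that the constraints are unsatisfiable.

A=F; P=F; E=T; B=T; R=F; H=T

  (1) {E, A}: 1 true — at least one ✓
  (2) {B, P}: 1 true — at most one ✓
  (3) A=F ⇒ H: vacuous ✓
  (4) A=F, E=T — not both ✓
  (5) {R, B}: 1 true — exactly one ✓
  (6) {R, P, E, A}: 1 true — exactly one ✓
  (7) {A, R, H}: 1 true — exactly one ✓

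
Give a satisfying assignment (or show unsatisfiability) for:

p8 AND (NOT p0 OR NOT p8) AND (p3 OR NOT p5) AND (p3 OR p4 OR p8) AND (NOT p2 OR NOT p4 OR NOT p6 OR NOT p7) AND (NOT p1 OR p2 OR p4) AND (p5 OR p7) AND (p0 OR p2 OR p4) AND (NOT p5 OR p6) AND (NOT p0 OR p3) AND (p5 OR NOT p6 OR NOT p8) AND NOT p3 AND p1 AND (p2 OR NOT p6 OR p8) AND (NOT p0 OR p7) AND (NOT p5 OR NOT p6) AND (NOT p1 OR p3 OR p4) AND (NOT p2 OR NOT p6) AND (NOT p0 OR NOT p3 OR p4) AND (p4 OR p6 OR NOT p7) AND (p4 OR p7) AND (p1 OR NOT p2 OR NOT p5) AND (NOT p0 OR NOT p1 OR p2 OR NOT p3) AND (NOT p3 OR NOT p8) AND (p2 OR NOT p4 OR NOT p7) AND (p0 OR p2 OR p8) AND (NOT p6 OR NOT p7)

p0: False; p1: True; p2: True; p3: False; p4: True; p5: False; p6: False; p7: True; p8: True

Unit clause (p8) forces p8 = True.
In (NOT p0 OR NOT p8) only NOT p0 is left, so p0 = False.
Unit clause (NOT p3) forces p3 = False.
Unit clause (p1) forces p1 = True.
In (NOT p1 OR p3 OR p4) only p4 is left, so p4 = True.
In (p3 OR NOT p5) only NOT p5 is left, so p5 = False.
In (p5 OR p7) only p7 is left, so p7 = True.
In (p5 OR NOT p6 OR NOT p8) only NOT p6 is left, so p6 = False.
In (p2 OR NOT p4 OR NOT p7) only p2 is left, so p2 = True.
All clauses satisfied.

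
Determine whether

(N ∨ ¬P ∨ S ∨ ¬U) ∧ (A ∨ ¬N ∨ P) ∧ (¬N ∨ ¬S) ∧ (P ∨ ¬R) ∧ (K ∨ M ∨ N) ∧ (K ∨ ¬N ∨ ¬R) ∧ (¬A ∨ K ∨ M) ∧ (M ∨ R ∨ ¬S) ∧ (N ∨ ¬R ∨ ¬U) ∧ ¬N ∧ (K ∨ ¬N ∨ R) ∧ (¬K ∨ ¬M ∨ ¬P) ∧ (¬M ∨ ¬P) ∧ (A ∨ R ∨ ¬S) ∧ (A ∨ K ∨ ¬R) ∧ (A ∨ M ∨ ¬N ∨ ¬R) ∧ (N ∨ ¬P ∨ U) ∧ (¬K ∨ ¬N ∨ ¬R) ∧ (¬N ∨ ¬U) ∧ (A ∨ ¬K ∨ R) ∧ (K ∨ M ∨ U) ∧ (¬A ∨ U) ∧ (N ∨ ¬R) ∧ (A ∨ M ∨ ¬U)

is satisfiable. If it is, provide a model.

K = True, P = False, U = True, N = False, R = False, S = False, M = True, A = True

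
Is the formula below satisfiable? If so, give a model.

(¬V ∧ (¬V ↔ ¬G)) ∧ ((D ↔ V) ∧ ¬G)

D = False; V = False; G = False

  ¬V ∧ (¬V ↔ ¬G) = True
    ¬V = True
    ¬V ↔ ¬G = True
      ¬V = True
      ¬G = True
  (D ↔ V) ∧ ¬G = True
    D ↔ V = True
    ¬G = True
Both conjuncts True, so the formula holds.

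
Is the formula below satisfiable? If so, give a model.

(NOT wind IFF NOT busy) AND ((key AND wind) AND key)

busy=T, wind=T, key=T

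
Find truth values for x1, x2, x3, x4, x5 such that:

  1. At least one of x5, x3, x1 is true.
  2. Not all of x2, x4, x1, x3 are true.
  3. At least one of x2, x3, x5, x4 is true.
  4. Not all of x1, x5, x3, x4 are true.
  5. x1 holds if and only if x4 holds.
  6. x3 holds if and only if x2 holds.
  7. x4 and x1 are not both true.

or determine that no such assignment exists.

x1: False; x2: False; x3: False; x4: False; x5: True

  (1) {x5, x3, x1}: 1 true — at least one ✓
  (2) {x2, x4, x1, x3}: 0/4 true — not all ✓
  (3) {x2, x3, x5, x4}: 1 true — at least one ✓
  (4) {x1, x5, x3, x4}: 1/4 true — not all ✓
  (5) x1=F, x4=F — same ✓
  (6) x3=F, x2=F — same ✓
  (7) x4=F, x1=F — not both ✓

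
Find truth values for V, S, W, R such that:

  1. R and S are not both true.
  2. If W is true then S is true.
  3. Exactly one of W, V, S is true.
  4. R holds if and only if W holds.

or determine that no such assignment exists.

V: True, S: False, W: False, R: False

  (1) R=F, S=F — not both ✓
  (2) W=F ⇒ S: vacuous ✓
  (3) {W, V, S}: 1 true — exactly one ✓
  (4) R=F, W=F — same ✓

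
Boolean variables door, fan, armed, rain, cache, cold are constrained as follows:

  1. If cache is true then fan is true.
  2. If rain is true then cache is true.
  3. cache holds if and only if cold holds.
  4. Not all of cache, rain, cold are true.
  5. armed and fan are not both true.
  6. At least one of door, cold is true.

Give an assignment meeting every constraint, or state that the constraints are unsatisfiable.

door = False; fan = True; armed = False; rain = False; cache = True; cold = True

  (1) cache=T ⇒ fan: T ✓
  (2) rain=F ⇒ cache: vacuous ✓
  (3) cache=T, cold=T — same ✓
  (4) {cache, rain, cold}: 2/3 true — not all ✓
  (5) armed=F, fan=T — not both ✓
  (6) {door, cold}: 1 true — at least one ✓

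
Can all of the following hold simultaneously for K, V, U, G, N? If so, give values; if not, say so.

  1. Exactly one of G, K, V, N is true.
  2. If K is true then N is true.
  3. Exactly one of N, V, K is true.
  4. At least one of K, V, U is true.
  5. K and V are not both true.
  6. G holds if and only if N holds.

K = False, V = True, U = True, G = False, N = False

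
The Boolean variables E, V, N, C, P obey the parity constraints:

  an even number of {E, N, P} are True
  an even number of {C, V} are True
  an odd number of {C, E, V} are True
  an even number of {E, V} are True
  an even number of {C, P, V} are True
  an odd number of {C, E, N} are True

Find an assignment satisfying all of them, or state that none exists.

E: True; V: True; N: True; C: True; P: False

{E, N, P}: 2 true → even ✓
{C, V}: 2 true → even ✓
{C, E, V}: 3 true → odd ✓
{E, V}: 2 true → even ✓
{C, P, V}: 2 true → even ✓
{C, E, N}: 3 true → odd ✓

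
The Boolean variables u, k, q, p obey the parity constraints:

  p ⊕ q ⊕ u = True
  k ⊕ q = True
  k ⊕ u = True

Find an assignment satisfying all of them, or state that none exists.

u: True, k: False, q: True, p: True

p ⊕ q ⊕ u = T ⊕ T ⊕ T = True ✓
k ⊕ q = F ⊕ T = True ✓
k ⊕ u = F ⊕ T = True ✓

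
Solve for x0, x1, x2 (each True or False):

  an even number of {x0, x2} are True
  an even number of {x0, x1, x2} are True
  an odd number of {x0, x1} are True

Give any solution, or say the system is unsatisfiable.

x0: True, x1: False, x2: True

{x0, x2}: 2 true → even ✓
{x0, x1, x2}: 2 true → even ✓
{x0, x1}: 1 true → odd ✓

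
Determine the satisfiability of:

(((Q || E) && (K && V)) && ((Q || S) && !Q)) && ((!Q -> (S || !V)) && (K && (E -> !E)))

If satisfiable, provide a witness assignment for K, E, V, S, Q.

No satisfying assignment exists.

Case Q = True: the conjunct !Q is False.
Case Q = False: the formula simplifies to ((E && (K && V)) && S) && ((S || !V) && (K && (E -> !E))).
  E = True: the conjunct E -> !E becomes True -> !True = False.
  E = False: the conjunct E is False.
Both cases fail — unsatisfiable.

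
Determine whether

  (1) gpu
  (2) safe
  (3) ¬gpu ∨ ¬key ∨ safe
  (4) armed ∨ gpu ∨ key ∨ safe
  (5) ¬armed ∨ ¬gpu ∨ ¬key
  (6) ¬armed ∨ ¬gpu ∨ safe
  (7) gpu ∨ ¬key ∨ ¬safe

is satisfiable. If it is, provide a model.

Unit clause (gpu) forces gpu = True.
Unit clause (safe) forces safe = True.
Set armed = True.
  then (¬armed ∨ ¬gpu ∨ ¬key) forces key = False.
All clauses satisfied.

armed = True; safe = True; gpu = True; key = False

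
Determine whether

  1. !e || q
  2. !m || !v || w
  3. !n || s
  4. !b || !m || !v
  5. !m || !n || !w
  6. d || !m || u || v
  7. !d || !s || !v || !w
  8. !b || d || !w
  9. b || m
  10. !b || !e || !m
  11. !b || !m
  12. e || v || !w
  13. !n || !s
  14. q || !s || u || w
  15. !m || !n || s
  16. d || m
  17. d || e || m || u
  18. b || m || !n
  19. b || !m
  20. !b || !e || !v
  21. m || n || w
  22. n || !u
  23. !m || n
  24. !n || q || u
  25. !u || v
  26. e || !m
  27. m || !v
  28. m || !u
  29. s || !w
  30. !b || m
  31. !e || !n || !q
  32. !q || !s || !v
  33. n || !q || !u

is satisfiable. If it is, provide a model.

Case m = True:
  (!b || !m) forces b = False.
  Clause (b || !m) is falsified — contradiction.
Case m = False:
  (b || m) forces b = True.
  Clause (!b || m) is falsified — contradiction.
Both cases fail, so the formula is unsatisfiable.

The formula is unsatisfiable.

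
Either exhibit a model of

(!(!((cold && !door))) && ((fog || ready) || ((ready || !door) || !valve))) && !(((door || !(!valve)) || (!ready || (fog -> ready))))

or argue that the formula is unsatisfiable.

The conjunct !(((door || !(!valve)) || (!ready || (fog -> ready)))) is unsatisfiable on its own:
  ready = True: this becomes !(((door || !(!valve)) || True)) = False.
  ready = False: this becomes !(((door || !(!valve)) || True)) = False.
So the whole conjunction is unsatisfiable.

Unsatisfiable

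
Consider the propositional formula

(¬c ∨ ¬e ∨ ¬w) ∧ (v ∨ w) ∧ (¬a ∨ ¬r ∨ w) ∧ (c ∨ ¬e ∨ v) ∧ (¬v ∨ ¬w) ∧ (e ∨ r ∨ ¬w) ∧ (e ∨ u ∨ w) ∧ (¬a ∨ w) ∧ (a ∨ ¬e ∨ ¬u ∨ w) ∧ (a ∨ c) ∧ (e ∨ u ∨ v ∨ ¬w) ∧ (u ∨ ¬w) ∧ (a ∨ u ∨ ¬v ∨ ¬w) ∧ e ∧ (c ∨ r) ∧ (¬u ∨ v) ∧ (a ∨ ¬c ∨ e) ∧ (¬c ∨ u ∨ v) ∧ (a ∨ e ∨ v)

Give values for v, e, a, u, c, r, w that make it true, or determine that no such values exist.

v = True, e = True, a = False, u = False, c = True, r = False, w = False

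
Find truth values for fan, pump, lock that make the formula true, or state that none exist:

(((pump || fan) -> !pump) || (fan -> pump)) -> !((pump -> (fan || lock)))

fan: False, pump: True, lock: False

  (((pump || fan) -> !pump) || (fan -> pump)) -> !((pump -> (fan || lock))) = True
    ((pump || fan) -> !pump) || (fan -> pump) = True
      (pump || fan) -> !pump = False
        pump || fan = True
        !pump = False
      fan -> pump = True
    !((pump -> (fan || lock))) = True
      pump -> (fan || lock) = False
        fan || lock = False
The formula evaluates to True.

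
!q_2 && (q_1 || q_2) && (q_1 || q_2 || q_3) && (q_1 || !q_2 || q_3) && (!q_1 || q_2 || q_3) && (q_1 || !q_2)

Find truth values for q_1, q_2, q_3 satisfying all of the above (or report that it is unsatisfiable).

q_1=T; q_2=F; q_3=T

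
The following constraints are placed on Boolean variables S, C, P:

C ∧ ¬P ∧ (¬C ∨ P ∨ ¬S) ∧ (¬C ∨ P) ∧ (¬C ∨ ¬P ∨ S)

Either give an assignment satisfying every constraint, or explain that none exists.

Case C = True:
  (¬P) forces P = False.
  Clause (¬C ∨ P) is falsified — contradiction.
Case C = False:
  Clause (C) is falsified — contradiction.
Both cases fail, so the formula is unsatisfiable.

No satisfying assignment exists.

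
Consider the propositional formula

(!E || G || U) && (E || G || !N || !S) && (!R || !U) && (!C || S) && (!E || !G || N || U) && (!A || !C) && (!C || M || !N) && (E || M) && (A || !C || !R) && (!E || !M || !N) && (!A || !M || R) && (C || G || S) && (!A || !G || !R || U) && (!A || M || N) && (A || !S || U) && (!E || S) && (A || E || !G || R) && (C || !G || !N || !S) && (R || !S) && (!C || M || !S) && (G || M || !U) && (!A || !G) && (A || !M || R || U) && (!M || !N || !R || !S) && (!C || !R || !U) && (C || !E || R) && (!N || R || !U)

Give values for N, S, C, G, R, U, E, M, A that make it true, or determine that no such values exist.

N = False, S = True, C = False, G = False, R = True, U = False, E = False, M = True, A = True

Set N = False.
Set S = True.
  then (R || !S) forces R = True.
  then (!R || !U) forces U = False.
  then (A || !S || U) forces A = True.
  then (!A || !G) forces G = False.
  then (!E || G || U) forces E = False.
  then (!A || !C) forces C = False.
  then (E || M) forces M = True.
All clauses satisfied.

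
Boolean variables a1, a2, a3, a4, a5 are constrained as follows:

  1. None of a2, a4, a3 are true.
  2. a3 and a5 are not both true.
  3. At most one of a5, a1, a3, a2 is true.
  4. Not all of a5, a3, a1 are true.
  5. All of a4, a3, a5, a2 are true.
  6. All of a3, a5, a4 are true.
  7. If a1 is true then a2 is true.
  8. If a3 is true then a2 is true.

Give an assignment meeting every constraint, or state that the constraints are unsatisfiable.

Case a2 = True:
  Constraint (1) is violated (a2=T) — contradiction.
Case a2 = False:
  Constraint (5) is violated (a2=F) — contradiction.
Both cases fail — unsatisfiable.

UNSATISFIABLE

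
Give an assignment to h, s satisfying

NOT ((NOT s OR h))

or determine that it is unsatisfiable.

h = False, s = True

  NOT ((NOT s OR h)) = True
    NOT s OR h = False
      NOT s = False
The formula evaluates to True.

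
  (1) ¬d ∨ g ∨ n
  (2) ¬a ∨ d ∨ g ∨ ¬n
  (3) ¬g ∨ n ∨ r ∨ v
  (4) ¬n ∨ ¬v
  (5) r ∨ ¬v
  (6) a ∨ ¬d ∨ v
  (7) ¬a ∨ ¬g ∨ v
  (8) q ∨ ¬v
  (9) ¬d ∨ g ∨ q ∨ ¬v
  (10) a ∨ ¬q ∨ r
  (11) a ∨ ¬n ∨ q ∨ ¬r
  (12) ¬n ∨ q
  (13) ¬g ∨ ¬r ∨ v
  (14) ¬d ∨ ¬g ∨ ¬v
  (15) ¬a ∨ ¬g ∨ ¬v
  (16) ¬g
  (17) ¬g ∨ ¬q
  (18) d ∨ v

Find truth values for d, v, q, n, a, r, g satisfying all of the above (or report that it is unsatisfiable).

d: True, v: False, q: True, n: True, a: True, r: True, g: False

Unit clause (¬g) forces g = False.
Set d = True.
  then (¬d ∨ g ∨ n) forces n = True.
  then (¬n ∨ ¬v) forces v = False.
  then (a ∨ ¬d ∨ v) forces a = True.
  then (¬n ∨ q) forces q = True.
Set r = True.
All clauses satisfied.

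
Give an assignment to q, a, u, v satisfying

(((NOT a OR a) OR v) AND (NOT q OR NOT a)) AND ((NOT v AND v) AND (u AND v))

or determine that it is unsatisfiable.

UNSATISFIABLE

Case v = True: the conjunct NOT v is False.
Case v = False: the conjunct v is False.
Both cases fail — unsatisfiable.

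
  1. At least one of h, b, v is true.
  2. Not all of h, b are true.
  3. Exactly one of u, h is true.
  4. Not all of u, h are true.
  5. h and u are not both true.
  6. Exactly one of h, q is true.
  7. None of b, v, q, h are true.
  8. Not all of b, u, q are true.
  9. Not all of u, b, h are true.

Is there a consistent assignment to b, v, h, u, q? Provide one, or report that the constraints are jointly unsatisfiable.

Case q = True:
  Constraint (7) is violated (q=T) — contradiction.
Case q = False:
  (6) with q=F forces h = True.
  Constraint (7) is violated (h=T) — contradiction.
Both cases fail — unsatisfiable.

No satisfying assignment exists.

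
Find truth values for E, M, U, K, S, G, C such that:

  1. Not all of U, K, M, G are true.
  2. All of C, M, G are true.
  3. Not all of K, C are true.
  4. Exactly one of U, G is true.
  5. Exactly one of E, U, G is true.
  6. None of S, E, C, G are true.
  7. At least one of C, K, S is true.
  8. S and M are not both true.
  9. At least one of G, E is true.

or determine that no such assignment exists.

No satisfying assignment exists.

Case G = True:
  Constraint (6) is violated (G=T) — contradiction.
Case G = False:
  Constraint (2) is violated (G=F) — contradiction.
Both cases fail — unsatisfiable.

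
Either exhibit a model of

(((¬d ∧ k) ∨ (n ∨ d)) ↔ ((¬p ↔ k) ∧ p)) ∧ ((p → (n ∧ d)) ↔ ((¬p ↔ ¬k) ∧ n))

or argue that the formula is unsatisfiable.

k = False, p = True, n = True, d = False

  ((¬d ∧ k) ∨ (n ∨ d)) ↔ ((¬p ↔ k) ∧ p) = True
    (¬d ∧ k) ∨ (n ∨ d) = True
      ¬d ∧ k = False
        ¬d = True
      n ∨ d = True
    (¬p ↔ k) ∧ p = True
      ¬p ↔ k = True
        ¬p = False
  (p → (n ∧ d)) ↔ ((¬p ↔ ¬k) ∧ n) = True
    p → (n ∧ d) = False
      n ∧ d = False
    (¬p ↔ ¬k) ∧ n = False
      ¬p ↔ ¬k = False
        ¬p = False
        ¬k = True
Both conjuncts True, so the formula holds.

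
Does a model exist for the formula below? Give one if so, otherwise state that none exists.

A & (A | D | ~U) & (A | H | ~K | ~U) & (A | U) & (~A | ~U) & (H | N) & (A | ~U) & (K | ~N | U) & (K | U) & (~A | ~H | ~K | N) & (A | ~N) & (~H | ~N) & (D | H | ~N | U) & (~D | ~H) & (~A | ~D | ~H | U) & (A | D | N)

U: False; A: True; H: False; D: True; K: True; N: True

Unit clause (A) forces A = True.
In (~A | ~U) only ~U is left, so U = False.
In (K | U) only K is left, so K = True.
Try H = True:
  (~A | ~H | ~K | N) forces N = True.
  clause (~H | ~N) is falsified — backtrack.
So H = False.
  then (H | N) forces N = True.
  then (D | H | ~N | U) forces D = True.
All clauses satisfied.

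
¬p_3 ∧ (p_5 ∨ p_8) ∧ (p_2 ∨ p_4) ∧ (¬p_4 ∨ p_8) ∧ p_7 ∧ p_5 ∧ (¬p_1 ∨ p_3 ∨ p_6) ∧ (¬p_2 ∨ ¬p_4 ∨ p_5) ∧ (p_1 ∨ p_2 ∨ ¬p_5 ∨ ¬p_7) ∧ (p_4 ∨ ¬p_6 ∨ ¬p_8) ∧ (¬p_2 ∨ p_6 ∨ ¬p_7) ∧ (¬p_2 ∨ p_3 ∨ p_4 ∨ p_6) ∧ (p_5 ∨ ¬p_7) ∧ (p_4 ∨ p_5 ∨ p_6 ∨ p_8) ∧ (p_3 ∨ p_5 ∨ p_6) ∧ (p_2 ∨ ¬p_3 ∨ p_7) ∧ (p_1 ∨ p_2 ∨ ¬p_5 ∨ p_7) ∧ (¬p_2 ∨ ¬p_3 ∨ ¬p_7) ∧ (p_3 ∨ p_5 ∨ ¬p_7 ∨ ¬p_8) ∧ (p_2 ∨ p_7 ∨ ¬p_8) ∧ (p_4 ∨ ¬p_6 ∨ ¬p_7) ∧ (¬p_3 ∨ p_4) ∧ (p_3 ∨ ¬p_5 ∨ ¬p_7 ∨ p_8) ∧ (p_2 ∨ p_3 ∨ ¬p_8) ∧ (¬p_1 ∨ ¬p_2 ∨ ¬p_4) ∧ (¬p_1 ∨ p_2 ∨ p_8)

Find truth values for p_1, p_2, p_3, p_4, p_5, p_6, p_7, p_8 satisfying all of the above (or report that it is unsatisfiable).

p_1 = False, p_2 = True, p_3 = False, p_4 = True, p_5 = True, p_6 = True, p_7 = True, p_8 = True

Unit clause (¬p_3) forces p_3 = False.
Unit clause (p_7) forces p_7 = True.
Unit clause (p_5) forces p_5 = True.
In (p_3 ∨ ¬p_5 ∨ ¬p_7 ∨ p_8) only p_8 is left, so p_8 = True.
In (p_2 ∨ p_3 ∨ ¬p_8) only p_2 is left, so p_2 = True.
In (¬p_2 ∨ p_6 ∨ ¬p_7) only p_6 is left, so p_6 = True.
In (p_4 ∨ ¬p_6 ∨ ¬p_7) only p_4 is left, so p_4 = True.
In (¬p_1 ∨ ¬p_2 ∨ ¬p_4) only ¬p_1 is left, so p_1 = False.
All clauses satisfied.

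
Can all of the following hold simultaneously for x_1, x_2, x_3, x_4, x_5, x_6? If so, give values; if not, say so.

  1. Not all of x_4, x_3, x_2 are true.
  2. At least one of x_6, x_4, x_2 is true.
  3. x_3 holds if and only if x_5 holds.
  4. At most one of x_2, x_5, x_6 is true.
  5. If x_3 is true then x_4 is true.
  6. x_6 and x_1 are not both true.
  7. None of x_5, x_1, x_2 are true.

x_1 = False; x_2 = False; x_3 = False; x_4 = False; x_5 = False; x_6 = True

  (1) {x_4, x_3, x_2}: 0/3 true — not all ✓
  (2) {x_6, x_4, x_2}: 1 true — at least one ✓
  (3) x_3=F, x_5=F — same ✓
  (4) {x_2, x_5, x_6}: 1 true — at most one ✓
  (5) x_3=F ⇒ x_4: vacuous ✓
  (6) x_6=T, x_1=F — not both ✓
  (7) {x_5, x_1, x_2}: 0 true — none ✓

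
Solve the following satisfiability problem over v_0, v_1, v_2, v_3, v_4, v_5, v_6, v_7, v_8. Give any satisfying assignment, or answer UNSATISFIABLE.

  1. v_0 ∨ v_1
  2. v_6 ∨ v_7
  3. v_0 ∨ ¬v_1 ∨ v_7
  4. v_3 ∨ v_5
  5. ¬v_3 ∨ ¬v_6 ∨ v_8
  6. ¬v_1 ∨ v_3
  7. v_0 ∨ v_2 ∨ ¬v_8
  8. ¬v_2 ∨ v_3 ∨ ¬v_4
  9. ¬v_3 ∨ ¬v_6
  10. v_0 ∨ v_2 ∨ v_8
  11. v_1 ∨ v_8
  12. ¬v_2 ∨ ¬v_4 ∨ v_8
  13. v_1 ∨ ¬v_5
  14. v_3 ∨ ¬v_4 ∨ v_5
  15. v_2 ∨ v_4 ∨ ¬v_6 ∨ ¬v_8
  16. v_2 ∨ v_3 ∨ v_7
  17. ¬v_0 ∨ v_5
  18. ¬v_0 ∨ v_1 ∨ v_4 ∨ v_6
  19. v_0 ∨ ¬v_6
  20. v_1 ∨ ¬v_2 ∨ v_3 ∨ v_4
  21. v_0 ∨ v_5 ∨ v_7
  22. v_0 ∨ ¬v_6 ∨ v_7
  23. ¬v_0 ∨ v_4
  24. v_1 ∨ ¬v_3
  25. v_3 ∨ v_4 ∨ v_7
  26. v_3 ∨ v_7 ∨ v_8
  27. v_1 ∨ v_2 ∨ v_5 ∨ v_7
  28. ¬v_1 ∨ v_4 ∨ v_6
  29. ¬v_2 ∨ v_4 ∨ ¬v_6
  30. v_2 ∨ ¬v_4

v_0 = False, v_1 = True, v_2 = True, v_3 = True, v_4 = True, v_5 = False, v_6 = False, v_7 = True, v_8 = True

Set v_0 = False.
  then (v_0 ∨ v_1) forces v_1 = True.
  then (v_0 ∨ ¬v_1 ∨ v_7) forces v_7 = True.
  then (¬v_1 ∨ v_3) forces v_3 = True.
  then (¬v_3 ∨ ¬v_6) forces v_6 = False.
  then (¬v_1 ∨ v_4 ∨ v_6) forces v_4 = True.
  then (v_2 ∨ ¬v_4) forces v_2 = True.
  then (¬v_2 ∨ ¬v_4 ∨ v_8) forces v_8 = True.
Set v_5 = False.
All clauses satisfied.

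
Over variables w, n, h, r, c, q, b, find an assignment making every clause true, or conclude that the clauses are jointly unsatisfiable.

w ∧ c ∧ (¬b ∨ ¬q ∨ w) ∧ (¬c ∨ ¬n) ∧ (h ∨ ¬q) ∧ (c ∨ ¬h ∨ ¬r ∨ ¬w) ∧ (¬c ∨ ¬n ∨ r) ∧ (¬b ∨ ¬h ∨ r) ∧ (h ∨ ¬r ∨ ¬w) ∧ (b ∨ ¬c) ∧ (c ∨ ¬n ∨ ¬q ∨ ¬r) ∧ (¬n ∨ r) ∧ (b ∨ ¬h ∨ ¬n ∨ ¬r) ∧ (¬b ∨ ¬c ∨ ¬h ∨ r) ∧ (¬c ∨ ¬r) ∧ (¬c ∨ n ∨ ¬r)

w: True, n: False, h: False, r: False, c: True, q: False, b: True

Unit clause (w) forces w = True.
Unit clause (c) forces c = True.
In (¬c ∨ ¬n) only ¬n is left, so n = False.
In (b ∨ ¬c) only b is left, so b = True.
In (¬c ∨ ¬r) only ¬r is left, so r = False.
In (¬b ∨ ¬h ∨ r) only ¬h is left, so h = False.
In (h ∨ ¬q) only ¬q is left, so q = False.
All clauses satisfied.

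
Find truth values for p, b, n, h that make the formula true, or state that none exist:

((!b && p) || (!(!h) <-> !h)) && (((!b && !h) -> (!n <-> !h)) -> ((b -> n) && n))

p=T, b=F, n=T, h=F

  (!b && p) || (!(!h) <-> !h) = True
    !b && p = True
      !b = True
    !(!h) <-> !h = False
      !(!h) = False
        !h = True
      !h = True
  ((!b && !h) -> (!n <-> !h)) -> ((b -> n) && n) = True
    (!b && !h) -> (!n <-> !h) = False
      !b && !h = True
        !b = True
        !h = True
      !n <-> !h = False
        !n = False
        !h = True
    (b -> n) && n = True
      b -> n = True
Both conjuncts True, so the formula holds.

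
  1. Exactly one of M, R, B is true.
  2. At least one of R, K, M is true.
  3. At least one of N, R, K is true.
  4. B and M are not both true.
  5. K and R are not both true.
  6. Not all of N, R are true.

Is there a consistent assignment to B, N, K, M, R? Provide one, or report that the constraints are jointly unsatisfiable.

B: True, N: False, K: True, M: False, R: False

  (1) {M, R, B}: 1 true — exactly one ✓
  (2) {R, K, M}: 1 true — at least one ✓
  (3) {N, R, K}: 1 true — at least one ✓
  (4) B=T, M=F — not both ✓
  (5) K=T, R=F — not both ✓
  (6) {N, R}: 0/2 true — not all ✓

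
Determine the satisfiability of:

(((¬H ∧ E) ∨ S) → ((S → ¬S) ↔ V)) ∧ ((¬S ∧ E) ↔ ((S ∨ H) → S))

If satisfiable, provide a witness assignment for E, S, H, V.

E = False; S = False; H = True; V = True

  ((¬H ∧ E) ∨ S) → ((S → ¬S) ↔ V) = True
    (¬H ∧ E) ∨ S = False
      ¬H ∧ E = False
        ¬H = False
    (S → ¬S) ↔ V = True
      S → ¬S = True
        ¬S = True
  (¬S ∧ E) ↔ ((S ∨ H) → S) = True
    ¬S ∧ E = False
      ¬S = True
    (S ∨ H) → S = False
      S ∨ H = True
Both conjuncts True, so the formula holds.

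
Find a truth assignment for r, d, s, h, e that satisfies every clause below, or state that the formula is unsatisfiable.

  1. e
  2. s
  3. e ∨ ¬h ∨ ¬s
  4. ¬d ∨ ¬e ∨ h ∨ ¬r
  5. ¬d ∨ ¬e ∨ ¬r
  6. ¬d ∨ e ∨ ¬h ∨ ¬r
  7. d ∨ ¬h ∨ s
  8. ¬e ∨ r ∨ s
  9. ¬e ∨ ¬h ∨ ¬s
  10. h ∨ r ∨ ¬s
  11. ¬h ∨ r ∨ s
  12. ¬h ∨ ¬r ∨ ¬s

Unit clause (e) forces e = True.
Unit clause (s) forces s = True.
In (¬e ∨ ¬h ∨ ¬s) only ¬h is left, so h = False.
In (h ∨ r ∨ ¬s) only r is left, so r = True.
In (¬d ∨ ¬e ∨ h ∨ ¬r) only ¬d is left, so d = False.
All clauses satisfied.

r = True; d = False; s = True; h = False; e = True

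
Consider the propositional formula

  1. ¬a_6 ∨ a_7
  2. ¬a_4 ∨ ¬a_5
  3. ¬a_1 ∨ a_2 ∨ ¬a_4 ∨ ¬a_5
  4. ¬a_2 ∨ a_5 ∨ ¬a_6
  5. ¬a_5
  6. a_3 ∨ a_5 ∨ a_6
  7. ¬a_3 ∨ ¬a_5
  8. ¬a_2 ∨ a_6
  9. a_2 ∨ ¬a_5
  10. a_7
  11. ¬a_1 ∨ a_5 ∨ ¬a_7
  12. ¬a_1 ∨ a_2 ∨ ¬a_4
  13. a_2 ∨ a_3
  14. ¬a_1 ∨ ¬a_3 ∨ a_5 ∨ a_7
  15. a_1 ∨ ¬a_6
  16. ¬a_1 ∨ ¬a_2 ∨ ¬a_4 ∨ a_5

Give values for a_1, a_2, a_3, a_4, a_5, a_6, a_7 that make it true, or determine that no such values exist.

Unit clause (¬a_5) forces a_5 = False.
Unit clause (a_7) forces a_7 = True.
In (¬a_1 ∨ a_5 ∨ ¬a_7) only ¬a_1 is left, so a_1 = False.
In (a_1 ∨ ¬a_6) only ¬a_6 is left, so a_6 = False.
In (a_3 ∨ a_5 ∨ a_6) only a_3 is left, so a_3 = True.
In (¬a_2 ∨ a_6) only ¬a_2 is left, so a_2 = False.
Set a_4 = False.
All clauses satisfied.

a_1=F, a_2=F, a_3=T, a_4=F, a_5=F, a_6=F, a_7=T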